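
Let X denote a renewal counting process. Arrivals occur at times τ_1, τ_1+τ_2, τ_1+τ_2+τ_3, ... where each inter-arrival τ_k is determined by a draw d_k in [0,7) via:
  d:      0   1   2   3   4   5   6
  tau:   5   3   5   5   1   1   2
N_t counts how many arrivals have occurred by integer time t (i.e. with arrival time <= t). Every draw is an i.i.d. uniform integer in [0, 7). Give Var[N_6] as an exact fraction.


9574386674/13841287201

Inter-arrival values over d=0..6: [5, 3, 5, 5, 1, 1, 2]
Each d has probability 1/7, so the pmf of τ is: f(1) = 2/7, f(2) = 1/7, f(3) = 1/7, f(5) = 3/7
Let p_n(j) = P(N_n = j), with p_0 = [1]. Condition on τ_1: p_n(0) = P(τ > n), and for j >= 1, p_n(j) = Σ_{k<=n} f(k)·p_{n−k}(j−1)
p_1 = [5/7, 2/7]  (j = 0..1)
p_2 = [4/7, 17/49, 4/49]  (j = 0..2)
p_3 = [3/7, 20/49, 48/343, 8/343]  (j = 0..3)
p_4 = [3/7, 15/49, 71/343, 124/2401, 16/2401]  (j = 0..4)
p_5 = [0, 34/49, 67/343, 218/2401, 304/16807, 32/16807]  (j = 0..5)
p_6 = [0, 3/7, 145/343, 253/2401, 88/2401, 720/117649, 64/117649]  (j = 0..6)
E[N_6] = Σ j·p_6(j) = 208314/117649;  E[N_6²] = Σ j²·p_6(j) = 450230/117649
Var[N_6] = 450230/117649 − (208314/117649)² = 9574386674/13841287201


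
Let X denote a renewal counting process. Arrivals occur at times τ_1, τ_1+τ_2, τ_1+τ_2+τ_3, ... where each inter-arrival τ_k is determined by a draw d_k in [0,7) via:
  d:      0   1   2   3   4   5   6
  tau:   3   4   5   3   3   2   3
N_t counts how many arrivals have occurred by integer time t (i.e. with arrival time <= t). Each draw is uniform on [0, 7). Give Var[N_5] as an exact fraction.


Inter-arrival values over d=0..6: [3, 4, 5, 3, 3, 2, 3]
Each d has probability 1/7, so the pmf of τ is: f(2) = 1/7, f(3) = 4/7, f(4) = 1/7, f(5) = 1/7
Let p_n(j) = P(N_n = j), with p_0 = [1]. Condition on τ_1: p_n(0) = P(τ > n), and for j >= 1, p_n(j) = Σ_{k<=n} f(k)·p_{n−k}(j−1)
p_1 = [1]  (j = 0)
p_2 = [6/7, 1/7]  (j = 0..1)
p_3 = [2/7, 5/7]  (j = 0..1)
p_4 = [1/7, 41/49, 1/49]  (j = 0..2)
p_5 = [0, 40/49, 9/49]  (j = 0..2)
E[N_5] = Σ j·p_5(j) = 58/49;  E[N_5²] = Σ j²·p_5(j) = 76/49
Var[N_5] = 76/49 − (58/49)² = 360/2401

360/2401


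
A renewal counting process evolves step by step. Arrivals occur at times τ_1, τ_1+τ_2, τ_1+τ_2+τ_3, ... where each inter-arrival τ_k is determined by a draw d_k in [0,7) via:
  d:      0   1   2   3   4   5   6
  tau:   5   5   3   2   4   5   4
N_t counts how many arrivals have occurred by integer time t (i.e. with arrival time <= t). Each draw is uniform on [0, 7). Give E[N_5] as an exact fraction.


52/49

Inter-arrival values over d=0..6: [5, 5, 3, 2, 4, 5, 4]
Each d has probability 1/7, so the pmf of τ is: f(2) = 1/7, f(3) = 1/7, f(4) = 2/7, f(5) = 3/7
Renewal equation for m(n) = E[N_n]: condition on τ_1 = k (if k <= n, one arrival plus a fresh copy on the remaining n−k steps): m(n) = F(n) + Σ_{k<=n} f(k)·m(n−k), where F(n) = P(τ <= n) and m(0) = 0
m(1) = F(1) = 0
m(2) = F(2) = 1/7
m(3) = F(3) = 2/7
m(4) = F(4) + f(2)·m(2) = 4/7 + 1/7·1/7 = 29/49
m(5) = F(5) + f(2)·m(3) + f(3)·m(2) = 1 + 1/7·2/7 + 1/7·1/7 = 52/49
E[N_5] = m(5) = 52/49


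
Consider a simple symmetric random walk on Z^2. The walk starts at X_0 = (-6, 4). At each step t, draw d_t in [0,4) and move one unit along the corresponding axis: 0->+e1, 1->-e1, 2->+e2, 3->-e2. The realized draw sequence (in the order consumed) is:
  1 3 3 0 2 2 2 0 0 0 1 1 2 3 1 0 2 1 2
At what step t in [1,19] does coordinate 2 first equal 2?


3

t=0: X=(-6, 4), d=1 → -e1, X_1=(-7, 4)
t=1: X=(-7, 4), d=3 → -e2, X_2=(-7, 3)
t=2: X=(-7, 3), d=3 → -e2, X_3=(-7, 2)
t=3: X=(-7, 2), d=0 → +e1, X_4=(-6, 2)
t=4: X=(-6, 2), d=2 → +e2, X_5=(-6, 3)
t=5: X=(-6, 3), d=2 → +e2, X_6=(-6, 4)
t=6: X=(-6, 4), d=2 → +e2, X_7=(-6, 5)
t=7: X=(-6, 5), d=0 → +e1, X_8=(-5, 5)
t=8: X=(-5, 5), d=0 → +e1, X_9=(-4, 5)
t=9: X=(-4, 5), d=0 → +e1, X_10=(-3, 5)
t=10: X=(-3, 5), d=1 → -e1, X_11=(-4, 5)
t=11: X=(-4, 5), d=1 → -e1, X_12=(-5, 5)
t=12: X=(-5, 5), d=2 → +e2, X_13=(-5, 6)
t=13: X=(-5, 6), d=3 → -e2, X_14=(-5, 5)
t=14: X=(-5, 5), d=1 → -e1, X_15=(-6, 5)
t=15: X=(-6, 5), d=0 → +e1, X_16=(-5, 5)
t=16: X=(-5, 5), d=2 → +e2, X_17=(-5, 6)
t=17: X=(-5, 6), d=1 → -e1, X_18=(-6, 6)
t=18: X=(-6, 6), d=2 → +e2, X_19=(-6, 7)


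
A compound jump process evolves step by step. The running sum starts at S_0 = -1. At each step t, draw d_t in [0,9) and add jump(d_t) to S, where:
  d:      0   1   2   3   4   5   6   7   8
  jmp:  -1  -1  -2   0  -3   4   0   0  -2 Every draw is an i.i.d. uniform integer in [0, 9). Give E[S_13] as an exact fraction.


Outcome values over d=0..8: [-1, -1, -2, 0, -3, 4, 0, 0, -2]
Σy = -5, Σy² = 35, M = 9
μ = -5/9 = -5/9,  σ² = 35/9 − (-5/9)² = 290/81
E[S_13] = -1 + 13·(-5/9) = -74/9

-74/9


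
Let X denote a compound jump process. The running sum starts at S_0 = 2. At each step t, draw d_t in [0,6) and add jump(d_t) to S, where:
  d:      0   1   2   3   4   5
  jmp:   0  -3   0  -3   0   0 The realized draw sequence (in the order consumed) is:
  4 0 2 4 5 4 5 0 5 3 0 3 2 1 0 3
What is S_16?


-10

t=0: S=2, d=4, jump=0, S_1=2
t=1: S=2, d=0, jump=0, S_2=2
t=2: S=2, d=2, jump=0, S_3=2
t=3: S=2, d=4, jump=0, S_4=2
t=4: S=2, d=5, jump=0, S_5=2
t=5: S=2, d=4, jump=0, S_6=2
t=6: S=2, d=5, jump=0, S_7=2
t=7: S=2, d=0, jump=0, S_8=2
t=8: S=2, d=5, jump=0, S_9=2
t=9: S=2, d=3, jump=-3, S_10=-1
t=10: S=-1, d=0, jump=0, S_11=-1
t=11: S=-1, d=3, jump=-3, S_12=-4
t=12: S=-4, d=2, jump=0, S_13=-4
t=13: S=-4, d=1, jump=-3, S_14=-7
t=14: S=-7, d=0, jump=0, S_15=-7
t=15: S=-7, d=3, jump=-3, S_16=-10


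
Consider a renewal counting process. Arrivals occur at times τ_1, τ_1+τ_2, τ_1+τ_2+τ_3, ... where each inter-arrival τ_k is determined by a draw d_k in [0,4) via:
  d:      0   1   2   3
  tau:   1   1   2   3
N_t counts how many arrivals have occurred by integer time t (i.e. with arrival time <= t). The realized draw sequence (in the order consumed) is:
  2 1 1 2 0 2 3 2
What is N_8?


5

draw d_1=2: τ_1=2, arrival time A_1=2
draw d_2=1: τ_2=1, arrival time A_2=3
draw d_3=1: τ_3=1, arrival time A_3=4
draw d_4=2: τ_4=2, arrival time A_4=6
draw d_5=0: τ_5=1, arrival time A_5=7
draw d_6=2: τ_6=2, arrival time A_6=9
draw d_7=3: τ_7=3, arrival time A_7=12
draw d_8=2: τ_8=2, arrival time A_8=14
N_t over t=0..8: 0:0 1:0 2:1 3:2 4:3 5:3 6:4 7:5 8:5


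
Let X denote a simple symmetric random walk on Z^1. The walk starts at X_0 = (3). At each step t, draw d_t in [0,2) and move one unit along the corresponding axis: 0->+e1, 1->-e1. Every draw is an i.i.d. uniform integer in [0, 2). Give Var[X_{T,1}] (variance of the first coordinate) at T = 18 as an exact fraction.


Outcome values over d=0..1: [1, -1]
Σy = 0, Σy² = 2, M = 2
μ = 0/2 = 0,  σ² = 2/2 − (0)² = 1
Independent increments: Var[X_18] = 18·σ² = 18·(1) = 18

18


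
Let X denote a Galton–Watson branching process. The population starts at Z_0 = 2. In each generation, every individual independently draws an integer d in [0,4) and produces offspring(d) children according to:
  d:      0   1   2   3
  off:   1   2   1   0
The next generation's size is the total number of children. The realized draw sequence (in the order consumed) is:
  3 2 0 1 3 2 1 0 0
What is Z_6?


2

gen 0: Z_0=2, draws=[3, 2], offspring=[0, 1], Z_1=1
gen 1: Z_1=1, draws=[0], offspring=[1], Z_2=1
gen 2: Z_2=1, draws=[1], offspring=[2], Z_3=2
gen 3: Z_3=2, draws=[3, 2], offspring=[0, 1], Z_4=1
gen 4: Z_4=1, draws=[1], offspring=[2], Z_5=2
gen 5: Z_5=2, draws=[0, 0], offspring=[1, 1], Z_6=2


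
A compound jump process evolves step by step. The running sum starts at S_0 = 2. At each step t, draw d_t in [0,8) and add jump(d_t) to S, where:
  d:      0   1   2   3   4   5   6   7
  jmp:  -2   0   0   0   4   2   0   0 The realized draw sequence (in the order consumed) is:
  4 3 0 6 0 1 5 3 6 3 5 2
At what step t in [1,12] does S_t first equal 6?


1

t=0: S=2, d=4, jump=4, S_1=6
t=1: S=6, d=3, jump=0, S_2=6
t=2: S=6, d=0, jump=-2, S_3=4
t=3: S=4, d=6, jump=0, S_4=4
t=4: S=4, d=0, jump=-2, S_5=2
t=5: S=2, d=1, jump=0, S_6=2
t=6: S=2, d=5, jump=2, S_7=4
t=7: S=4, d=3, jump=0, S_8=4
t=8: S=4, d=6, jump=0, S_9=4
t=9: S=4, d=3, jump=0, S_10=4
t=10: S=4, d=5, jump=2, S_11=6
t=11: S=6, d=2, jump=0, S_12=6


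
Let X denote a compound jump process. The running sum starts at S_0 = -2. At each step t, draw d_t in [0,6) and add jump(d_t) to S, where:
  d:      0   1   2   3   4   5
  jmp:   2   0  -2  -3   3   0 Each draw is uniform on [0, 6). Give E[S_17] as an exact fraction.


-2

Outcome values over d=0..5: [2, 0, -2, -3, 3, 0]
Σy = 0, Σy² = 26, M = 6
μ = 0/6 = 0,  σ² = 26/6 − (0)² = 13/3
E[S_17] = -2 + 17·(0) = -2


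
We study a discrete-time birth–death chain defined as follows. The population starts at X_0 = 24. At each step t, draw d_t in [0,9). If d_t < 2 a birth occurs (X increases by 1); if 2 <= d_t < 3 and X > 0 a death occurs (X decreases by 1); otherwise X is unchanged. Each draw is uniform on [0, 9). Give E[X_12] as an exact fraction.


X can drop by at most 1 per step and X_0 = 24 > T = 12, so X_t >= 24 − t >= 12 > 0 for every t <= 12: the floor at 0 (the 'and X > 0' condition) never binds. Hence X_12 = X_0 + Σ_{t<12} Y_t with i.i.d. increments Y_t = y(d_t) ∈ {+1, −1, 0}.
Outcome values over d=0..8: [1, 1, -1, 0, 0, 0, 0, 0, 0]
Σy = 1, Σy² = 3, M = 9
μ = 1/9 = 1/9,  σ² = 3/9 − (1/9)² = 26/81
E[X_12] = 24 + 12·(1/9) = 76/3

76/3


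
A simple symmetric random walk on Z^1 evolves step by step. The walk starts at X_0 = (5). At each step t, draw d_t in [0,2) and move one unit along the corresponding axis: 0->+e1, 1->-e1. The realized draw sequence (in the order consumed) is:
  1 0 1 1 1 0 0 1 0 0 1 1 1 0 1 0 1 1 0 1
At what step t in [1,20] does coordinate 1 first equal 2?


5

t=0: X=(5), d=1 → -e1, X_1=(4)
t=1: X=(4), d=0 → +e1, X_2=(5)
t=2: X=(5), d=1 → -e1, X_3=(4)
t=3: X=(4), d=1 → -e1, X_4=(3)
t=4: X=(3), d=1 → -e1, X_5=(2)
t=5: X=(2), d=0 → +e1, X_6=(3)
t=6: X=(3), d=0 → +e1, X_7=(4)
t=7: X=(4), d=1 → -e1, X_8=(3)
t=8: X=(3), d=0 → +e1, X_9=(4)
t=9: X=(4), d=0 → +e1, X_10=(5)
t=10: X=(5), d=1 → -e1, X_11=(4)
t=11: X=(4), d=1 → -e1, X_12=(3)
t=12: X=(3), d=1 → -e1, X_13=(2)
t=13: X=(2), d=0 → +e1, X_14=(3)
t=14: X=(3), d=1 → -e1, X_15=(2)
t=15: X=(2), d=0 → +e1, X_16=(3)
t=16: X=(3), d=1 → -e1, X_17=(2)
t=17: X=(2), d=1 → -e1, X_18=(1)
t=18: X=(1), d=0 → +e1, X_19=(2)
t=19: X=(2), d=1 → -e1, X_20=(1)


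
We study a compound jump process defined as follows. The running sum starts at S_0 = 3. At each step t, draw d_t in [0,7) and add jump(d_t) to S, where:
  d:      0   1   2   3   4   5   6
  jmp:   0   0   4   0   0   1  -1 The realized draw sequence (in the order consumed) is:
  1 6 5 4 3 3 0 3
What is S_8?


3

t=0: S=3, d=1, jump=0, S_1=3
t=1: S=3, d=6, jump=-1, S_2=2
t=2: S=2, d=5, jump=1, S_3=3
t=3: S=3, d=4, jump=0, S_4=3
t=4: S=3, d=3, jump=0, S_5=3
t=5: S=3, d=3, jump=0, S_6=3
t=6: S=3, d=0, jump=0, S_7=3
t=7: S=3, d=3, jump=0, S_8=3


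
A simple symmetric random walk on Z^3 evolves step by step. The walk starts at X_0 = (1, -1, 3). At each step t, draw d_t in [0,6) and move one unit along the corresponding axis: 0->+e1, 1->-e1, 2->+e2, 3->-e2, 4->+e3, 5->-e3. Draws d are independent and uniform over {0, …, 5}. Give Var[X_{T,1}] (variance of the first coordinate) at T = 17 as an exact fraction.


17/3

Outcome values over d=0..5: [1, -1, 0, 0, 0, 0]
Σy = 0, Σy² = 2, M = 6
μ = 0/6 = 0,  σ² = 2/6 − (0)² = 1/3
Independent increments: Var[X_17] = 17·σ² = 17·(1/3) = 17/3


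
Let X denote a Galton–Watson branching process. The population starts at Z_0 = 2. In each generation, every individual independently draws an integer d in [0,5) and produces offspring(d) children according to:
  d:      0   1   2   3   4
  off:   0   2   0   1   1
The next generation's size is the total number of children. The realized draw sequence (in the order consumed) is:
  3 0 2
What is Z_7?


gen 0: Z_0=2, draws=[3, 0], offspring=[1, 0], Z_1=1
gen 1: Z_1=1, draws=[2], offspring=[0], Z_2=0
gen 2: Z_2=0, draws=[], offspring=[], Z_3=0
gen 3: Z_3=0, draws=[], offspring=[], Z_4=0
gen 4: Z_4=0, draws=[], offspring=[], Z_5=0
gen 5: Z_5=0, draws=[], offspring=[], Z_6=0
gen 6: Z_6=0, draws=[], offspring=[], Z_7=0

0


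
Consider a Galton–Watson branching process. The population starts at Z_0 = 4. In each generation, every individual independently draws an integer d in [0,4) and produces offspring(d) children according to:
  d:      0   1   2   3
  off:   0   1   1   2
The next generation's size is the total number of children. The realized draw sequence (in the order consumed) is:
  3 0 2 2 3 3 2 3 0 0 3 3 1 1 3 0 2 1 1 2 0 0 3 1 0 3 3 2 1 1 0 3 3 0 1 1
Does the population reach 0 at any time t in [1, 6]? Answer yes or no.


gen 0: Z_0=4, draws=[3, 0, 2, 2], offspring=[2, 0, 1, 1], Z_1=4
gen 1: Z_1=4, draws=[3, 3, 2, 3], offspring=[2, 2, 1, 2], Z_2=7
gen 2: Z_2=7, draws=[0, 0, 3, 3, 1, 1, 3], offspring=[0, 0, 2, 2, 1, 1, 2], Z_3=8
gen 3: Z_3=8, draws=[0, 2, 1, 1, 2, 0, 0, 3], offspring=[0, 1, 1, 1, 1, 0, 0, 2], Z_4=6
gen 4: Z_4=6, draws=[1, 0, 3, 3, 2, 1], offspring=[1, 0, 2, 2, 1, 1], Z_5=7
gen 5: Z_5=7, draws=[1, 0, 3, 3, 0, 1, 1], offspring=[1, 0, 2, 2, 0, 1, 1], Z_6=7

no


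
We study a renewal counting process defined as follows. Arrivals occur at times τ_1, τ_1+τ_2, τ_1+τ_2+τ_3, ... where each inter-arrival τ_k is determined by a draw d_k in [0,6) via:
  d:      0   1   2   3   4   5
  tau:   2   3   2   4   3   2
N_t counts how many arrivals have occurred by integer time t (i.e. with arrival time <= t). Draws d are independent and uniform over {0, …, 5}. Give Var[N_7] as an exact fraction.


Inter-arrival values over d=0..5: [2, 3, 2, 4, 3, 2]
Each d has probability 1/6, so the pmf of τ is: f(2) = 1/2, f(3) = 1/3, f(4) = 1/6
Let p_n(j) = P(N_n = j), with p_0 = [1]. Condition on τ_1: p_n(0) = P(τ > n), and for j >= 1, p_n(j) = Σ_{k<=n} f(k)·p_{n−k}(j−1)
p_1 = [1]  (j = 0)
p_2 = [1/2, 1/2]  (j = 0..1)
p_3 = [1/6, 5/6]  (j = 0..1)
p_4 = [0, 3/4, 1/4]  (j = 0..2)
p_5 = [0, 5/12, 7/12]  (j = 0..2)
p_6 = [0, 5/36, 53/72, 1/8]  (j = 0..3)
p_7 = [0, 1/36, 43/72, 3/8]  (j = 0..3)
E[N_7] = Σ j·p_7(j) = 169/72;  E[N_7²] = Σ j²·p_7(j) = 139/24
Var[N_7] = 139/24 − (169/72)² = 1463/5184

1463/5184


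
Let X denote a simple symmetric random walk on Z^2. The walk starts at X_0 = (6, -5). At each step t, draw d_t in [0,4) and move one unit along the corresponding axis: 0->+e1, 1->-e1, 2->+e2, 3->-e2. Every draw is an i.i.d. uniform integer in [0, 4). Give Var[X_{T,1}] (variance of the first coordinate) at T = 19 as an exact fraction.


19/2

Outcome values over d=0..3: [1, -1, 0, 0]
Σy = 0, Σy² = 2, M = 4
μ = 0/4 = 0,  σ² = 2/4 − (0)² = 1/2
Independent increments: Var[X_19] = 19·σ² = 19·(1/2) = 19/2


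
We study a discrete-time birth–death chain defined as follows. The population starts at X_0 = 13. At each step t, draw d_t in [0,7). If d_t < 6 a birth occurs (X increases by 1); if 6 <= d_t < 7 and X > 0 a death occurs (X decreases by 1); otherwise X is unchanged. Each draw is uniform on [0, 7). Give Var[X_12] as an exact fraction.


288/49

X can drop by at most 1 per step and X_0 = 13 > T = 12, so X_t >= 13 − t >= 1 > 0 for every t <= 12: the floor at 0 (the 'and X > 0' condition) never binds. Hence X_12 = X_0 + Σ_{t<12} Y_t with i.i.d. increments Y_t = y(d_t) ∈ {+1, −1, 0}.
Outcome values over d=0..6: [1, 1, 1, 1, 1, 1, -1]
Σy = 5, Σy² = 7, M = 7
μ = 5/7 = 5/7,  σ² = 7/7 − (5/7)² = 24/49
Independent increments: Var[X_12] = 12·σ² = 12·(24/49) = 288/49


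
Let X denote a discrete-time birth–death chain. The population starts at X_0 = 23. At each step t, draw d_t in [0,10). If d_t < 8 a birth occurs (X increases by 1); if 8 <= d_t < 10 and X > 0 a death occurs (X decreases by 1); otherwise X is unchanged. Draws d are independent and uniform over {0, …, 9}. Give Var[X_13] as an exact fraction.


X can drop by at most 1 per step and X_0 = 23 > T = 13, so X_t >= 23 − t >= 10 > 0 for every t <= 13: the floor at 0 (the 'and X > 0' condition) never binds. Hence X_13 = X_0 + Σ_{t<13} Y_t with i.i.d. increments Y_t = y(d_t) ∈ {+1, −1, 0}.
Outcome values over d=0..9: [1, 1, 1, 1, 1, 1, 1, 1, -1, -1]
Σy = 6, Σy² = 10, M = 10
μ = 6/10 = 3/5,  σ² = 10/10 − (3/5)² = 16/25
Independent increments: Var[X_13] = 13·σ² = 13·(16/25) = 208/25

208/25


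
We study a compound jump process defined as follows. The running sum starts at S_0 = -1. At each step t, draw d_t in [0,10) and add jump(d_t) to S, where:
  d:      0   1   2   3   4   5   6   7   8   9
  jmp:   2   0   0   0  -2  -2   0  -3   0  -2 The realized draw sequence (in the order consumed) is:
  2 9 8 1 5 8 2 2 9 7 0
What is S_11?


-8

t=0: S=-1, d=2, jump=0, S_1=-1
t=1: S=-1, d=9, jump=-2, S_2=-3
t=2: S=-3, d=8, jump=0, S_3=-3
t=3: S=-3, d=1, jump=0, S_4=-3
t=4: S=-3, d=5, jump=-2, S_5=-5
t=5: S=-5, d=8, jump=0, S_6=-5
t=6: S=-5, d=2, jump=0, S_7=-5
t=7: S=-5, d=2, jump=0, S_8=-5
t=8: S=-5, d=9, jump=-2, S_9=-7
t=9: S=-7, d=7, jump=-3, S_10=-10
t=10: S=-10, d=0, jump=2, S_11=-8


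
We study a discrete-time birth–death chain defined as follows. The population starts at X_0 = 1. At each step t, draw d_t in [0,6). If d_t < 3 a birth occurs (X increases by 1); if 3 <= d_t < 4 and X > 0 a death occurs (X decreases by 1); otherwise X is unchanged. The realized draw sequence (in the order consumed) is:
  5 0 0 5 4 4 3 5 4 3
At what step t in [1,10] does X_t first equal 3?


t=0: X=1, d=5 → hold, X_1=1
t=1: X=1, d=0 → birth, X_2=2
t=2: X=2, d=0 → birth, X_3=3
t=3: X=3, d=5 → hold, X_4=3
t=4: X=3, d=4 → hold, X_5=3
t=5: X=3, d=4 → hold, X_6=3
t=6: X=3, d=3 → death, X_7=2
t=7: X=2, d=5 → hold, X_8=2
t=8: X=2, d=4 → hold, X_9=2
t=9: X=2, d=3 → death, X_10=1

3


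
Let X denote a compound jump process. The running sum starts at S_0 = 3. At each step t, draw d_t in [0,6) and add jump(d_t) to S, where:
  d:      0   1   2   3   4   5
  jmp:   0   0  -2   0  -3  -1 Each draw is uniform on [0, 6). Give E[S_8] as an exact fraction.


Outcome values over d=0..5: [0, 0, -2, 0, -3, -1]
Σy = -6, Σy² = 14, M = 6
μ = -6/6 = -1,  σ² = 14/6 − (-1)² = 4/3
E[S_8] = 3 + 8·(-1) = -5

-5


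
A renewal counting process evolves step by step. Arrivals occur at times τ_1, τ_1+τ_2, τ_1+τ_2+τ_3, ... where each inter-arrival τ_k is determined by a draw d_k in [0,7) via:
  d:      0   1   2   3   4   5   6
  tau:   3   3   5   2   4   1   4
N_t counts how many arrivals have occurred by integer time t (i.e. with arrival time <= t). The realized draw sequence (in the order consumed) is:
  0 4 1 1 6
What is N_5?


draw d_1=0: τ_1=3, arrival time A_1=3
draw d_2=4: τ_2=4, arrival time A_2=7
draw d_3=1: τ_3=3, arrival time A_3=10
draw d_4=1: τ_4=3, arrival time A_4=13
draw d_5=6: τ_5=4, arrival time A_5=17
N_t over t=0..5: 0:0 1:0 2:0 3:1 4:1 5:1

1


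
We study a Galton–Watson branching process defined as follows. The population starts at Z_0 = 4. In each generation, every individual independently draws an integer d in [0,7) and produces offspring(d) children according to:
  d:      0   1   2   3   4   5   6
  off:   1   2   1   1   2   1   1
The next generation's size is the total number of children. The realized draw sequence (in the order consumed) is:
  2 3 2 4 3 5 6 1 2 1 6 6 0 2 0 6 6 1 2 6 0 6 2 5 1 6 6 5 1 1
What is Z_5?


gen 0: Z_0=4, draws=[2, 3, 2, 4], offspring=[1, 1, 1, 2], Z_1=5
gen 1: Z_1=5, draws=[3, 5, 6, 1, 2], offspring=[1, 1, 1, 2, 1], Z_2=6
gen 2: Z_2=6, draws=[1, 6, 6, 0, 2, 0], offspring=[2, 1, 1, 1, 1, 1], Z_3=7
gen 3: Z_3=7, draws=[6, 6, 1, 2, 6, 0, 6], offspring=[1, 1, 2, 1, 1, 1, 1], Z_4=8
gen 4: Z_4=8, draws=[2, 5, 1, 6, 6, 5, 1, 1], offspring=[1, 1, 2, 1, 1, 1, 2, 2], Z_5=11

11


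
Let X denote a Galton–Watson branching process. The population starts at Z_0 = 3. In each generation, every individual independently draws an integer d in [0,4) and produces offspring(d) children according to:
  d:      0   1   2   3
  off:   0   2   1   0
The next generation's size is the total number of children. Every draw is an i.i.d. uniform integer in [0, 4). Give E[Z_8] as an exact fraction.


19683/65536

Outcome values over d=0..3: [0, 2, 1, 0]
Σy = 3, Σy² = 5, M = 4
μ = 3/4 = 3/4,  σ² = 5/4 − (3/4)² = 11/16
E[Z_0] = 3
E[Z_1] = 3/4·E[Z_0] = 9/4
E[Z_2] = 3/4·E[Z_1] = 27/16
E[Z_3] = 3/4·E[Z_2] = 81/64
E[Z_4] = 3/4·E[Z_3] = 243/256
E[Z_5] = 3/4·E[Z_4] = 729/1024
E[Z_6] = 3/4·E[Z_5] = 2187/4096
E[Z_7] = 3/4·E[Z_6] = 6561/16384
E[Z_8] = 3/4·E[Z_7] = 19683/65536


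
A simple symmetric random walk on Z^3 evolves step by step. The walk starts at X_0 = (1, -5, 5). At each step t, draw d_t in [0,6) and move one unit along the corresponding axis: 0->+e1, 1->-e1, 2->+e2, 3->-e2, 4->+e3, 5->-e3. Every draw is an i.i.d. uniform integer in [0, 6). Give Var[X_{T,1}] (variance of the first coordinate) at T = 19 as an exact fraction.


Outcome values over d=0..5: [1, -1, 0, 0, 0, 0]
Σy = 0, Σy² = 2, M = 6
μ = 0/6 = 0,  σ² = 2/6 − (0)² = 1/3
Independent increments: Var[X_19] = 19·σ² = 19·(1/3) = 19/3

19/3


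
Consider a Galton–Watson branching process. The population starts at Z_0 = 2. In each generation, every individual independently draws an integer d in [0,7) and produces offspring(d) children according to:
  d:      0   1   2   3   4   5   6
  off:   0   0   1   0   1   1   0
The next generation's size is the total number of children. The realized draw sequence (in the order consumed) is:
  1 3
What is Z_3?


0

gen 0: Z_0=2, draws=[1, 3], offspring=[0, 0], Z_1=0
gen 1: Z_1=0, draws=[], offspring=[], Z_2=0
gen 2: Z_2=0, draws=[], offspring=[], Z_3=0


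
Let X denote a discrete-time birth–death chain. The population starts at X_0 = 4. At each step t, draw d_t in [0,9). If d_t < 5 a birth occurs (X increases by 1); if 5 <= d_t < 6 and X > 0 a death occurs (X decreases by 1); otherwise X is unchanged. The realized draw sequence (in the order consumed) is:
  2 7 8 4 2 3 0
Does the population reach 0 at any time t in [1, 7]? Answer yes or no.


no

t=0: X=4, d=2 → birth, X_1=5
t=1: X=5, d=7 → hold, X_2=5
t=2: X=5, d=8 → hold, X_3=5
t=3: X=5, d=4 → birth, X_4=6
t=4: X=6, d=2 → birth, X_5=7
t=5: X=7, d=3 → birth, X_6=8
t=6: X=8, d=0 → birth, X_7=9


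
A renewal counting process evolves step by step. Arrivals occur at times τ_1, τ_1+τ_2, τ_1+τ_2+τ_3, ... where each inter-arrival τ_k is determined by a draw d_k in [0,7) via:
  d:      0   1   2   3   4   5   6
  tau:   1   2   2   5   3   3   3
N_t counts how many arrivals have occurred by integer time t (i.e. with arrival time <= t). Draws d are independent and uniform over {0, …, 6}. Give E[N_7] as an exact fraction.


Inter-arrival values over d=0..6: [1, 2, 2, 5, 3, 3, 3]
Each d has probability 1/7, so the pmf of τ is: f(1) = 1/7, f(2) = 2/7, f(3) = 3/7, f(5) = 1/7
Renewal equation for m(n) = E[N_n]: condition on τ_1 = k (if k <= n, one arrival plus a fresh copy on the remaining n−k steps): m(n) = F(n) + Σ_{k<=n} f(k)·m(n−k), where F(n) = P(τ <= n) and m(0) = 0
m(1) = F(1) = 1/7
m(2) = F(2) + f(1)·m(1) = 3/7 + 1/7·1/7 = 22/49
m(3) = F(3) + f(1)·m(2) + f(2)·m(1) = 6/7 + 1/7·22/49 + 2/7·1/7 = 330/343
m(4) = F(4) + f(1)·m(3) + f(2)·m(2) + f(3)·m(1) = 6/7 + 1/7·330/343 + 2/7·22/49 + 3/7·1/7 = 2843/2401
m(5) = F(5) + f(1)·m(4) + f(2)·m(3) + f(3)·m(2) = 1 + 1/7·2843/2401 + 2/7·330/343 + 3/7·22/49 = 27504/16807
m(6) = F(6) + f(1)·m(5) + f(2)·m(4) + f(3)·m(3) + f(5)·m(1) = 1 + 1/7·27504/16807 + 2/7·2843/2401 + 3/7·330/343 + 1/7·1/7 = 235866/117649
m(7) = F(7) + f(1)·m(6) + f(2)·m(5) + f(3)·m(4) + f(5)·m(2) = 1 + 1/7·235866/117649 + 2/7·27504/16807 + 3/7·2843/2401 + 1/7·22/49 = 1915208/823543
E[N_7] = m(7) = 1915208/823543

1915208/823543


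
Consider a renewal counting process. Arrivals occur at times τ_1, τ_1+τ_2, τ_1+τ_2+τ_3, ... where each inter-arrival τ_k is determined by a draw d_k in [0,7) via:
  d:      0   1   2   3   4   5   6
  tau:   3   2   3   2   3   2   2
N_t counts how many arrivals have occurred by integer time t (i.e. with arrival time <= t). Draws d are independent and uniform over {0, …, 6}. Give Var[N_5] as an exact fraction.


Inter-arrival values over d=0..6: [3, 2, 3, 2, 3, 2, 2]
Each d has probability 1/7, so the pmf of τ is: f(2) = 4/7, f(3) = 3/7
Let p_n(j) = P(N_n = j), with p_0 = [1]. Condition on τ_1: p_n(0) = P(τ > n), and for j >= 1, p_n(j) = Σ_{k<=n} f(k)·p_{n−k}(j−1)
p_1 = [1]  (j = 0)
p_2 = [3/7, 4/7]  (j = 0..1)
p_3 = [0, 1]  (j = 0..1)
p_4 = [0, 33/49, 16/49]  (j = 0..2)
p_5 = [0, 9/49, 40/49]  (j = 0..2)
E[N_5] = Σ j·p_5(j) = 89/49;  E[N_5²] = Σ j²·p_5(j) = 169/49
Var[N_5] = 169/49 − (89/49)² = 360/2401

360/2401


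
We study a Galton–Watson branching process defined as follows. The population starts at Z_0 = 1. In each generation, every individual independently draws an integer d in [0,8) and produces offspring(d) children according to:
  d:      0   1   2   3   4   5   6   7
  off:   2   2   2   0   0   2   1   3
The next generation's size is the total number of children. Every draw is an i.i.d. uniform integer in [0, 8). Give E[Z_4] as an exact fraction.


81/16

Outcome values over d=0..7: [2, 2, 2, 0, 0, 2, 1, 3]
Σy = 12, Σy² = 26, M = 8
μ = 12/8 = 3/2,  σ² = 26/8 − (3/2)² = 1
E[Z_0] = 1
E[Z_1] = 3/2·E[Z_0] = 3/2
E[Z_2] = 3/2·E[Z_1] = 9/4
E[Z_3] = 3/2·E[Z_2] = 27/8
E[Z_4] = 3/2·E[Z_3] = 81/16


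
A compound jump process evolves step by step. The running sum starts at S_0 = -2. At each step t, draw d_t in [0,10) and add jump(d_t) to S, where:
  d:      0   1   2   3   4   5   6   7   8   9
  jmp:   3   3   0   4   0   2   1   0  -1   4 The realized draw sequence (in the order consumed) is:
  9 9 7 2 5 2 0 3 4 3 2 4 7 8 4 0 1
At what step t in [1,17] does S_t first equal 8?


5

t=0: S=-2, d=9, jump=4, S_1=2
t=1: S=2, d=9, jump=4, S_2=6
t=2: S=6, d=7, jump=0, S_3=6
t=3: S=6, d=2, jump=0, S_4=6
t=4: S=6, d=5, jump=2, S_5=8
t=5: S=8, d=2, jump=0, S_6=8
t=6: S=8, d=0, jump=3, S_7=11
t=7: S=11, d=3, jump=4, S_8=15
t=8: S=15, d=4, jump=0, S_9=15
t=9: S=15, d=3, jump=4, S_10=19
t=10: S=19, d=2, jump=0, S_11=19
t=11: S=19, d=4, jump=0, S_12=19
t=12: S=19, d=7, jump=0, S_13=19
t=13: S=19, d=8, jump=-1, S_14=18
t=14: S=18, d=4, jump=0, S_15=18
t=15: S=18, d=0, jump=3, S_16=21
t=16: S=21, d=1, jump=3, S_17=24


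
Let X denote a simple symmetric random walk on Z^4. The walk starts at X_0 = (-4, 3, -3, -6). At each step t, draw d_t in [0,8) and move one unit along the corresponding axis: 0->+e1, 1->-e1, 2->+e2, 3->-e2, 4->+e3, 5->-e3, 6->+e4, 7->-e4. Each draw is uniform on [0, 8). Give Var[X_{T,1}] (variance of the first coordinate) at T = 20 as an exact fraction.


Outcome values over d=0..7: [1, -1, 0, 0, 0, 0, 0, 0]
Σy = 0, Σy² = 2, M = 8
μ = 0/8 = 0,  σ² = 2/8 − (0)² = 1/4
Independent increments: Var[X_20] = 20·σ² = 20·(1/4) = 5

5


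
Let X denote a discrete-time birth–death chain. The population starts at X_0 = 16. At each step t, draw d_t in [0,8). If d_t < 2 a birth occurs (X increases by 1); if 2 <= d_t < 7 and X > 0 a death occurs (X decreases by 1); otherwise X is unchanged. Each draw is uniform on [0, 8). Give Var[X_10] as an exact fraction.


X can drop by at most 1 per step and X_0 = 16 > T = 10, so X_t >= 16 − t >= 6 > 0 for every t <= 10: the floor at 0 (the 'and X > 0' condition) never binds. Hence X_10 = X_0 + Σ_{t<10} Y_t with i.i.d. increments Y_t = y(d_t) ∈ {+1, −1, 0}.
Outcome values over d=0..7: [1, 1, -1, -1, -1, -1, -1, 0]
Σy = -3, Σy² = 7, M = 8
μ = -3/8 = -3/8,  σ² = 7/8 − (-3/8)² = 47/64
Independent increments: Var[X_10] = 10·σ² = 10·(47/64) = 235/32

235/32


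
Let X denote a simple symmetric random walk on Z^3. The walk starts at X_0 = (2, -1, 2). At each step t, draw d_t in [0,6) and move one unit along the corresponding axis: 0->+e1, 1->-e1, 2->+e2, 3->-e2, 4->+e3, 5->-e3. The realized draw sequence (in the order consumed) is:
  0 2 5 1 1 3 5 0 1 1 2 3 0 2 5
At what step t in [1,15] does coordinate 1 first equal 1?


t=0: X=(2, -1, 2), d=0 → +e1, X_1=(3, -1, 2)
t=1: X=(3, -1, 2), d=2 → +e2, X_2=(3, 0, 2)
t=2: X=(3, 0, 2), d=5 → -e3, X_3=(3, 0, 1)
t=3: X=(3, 0, 1), d=1 → -e1, X_4=(2, 0, 1)
t=4: X=(2, 0, 1), d=1 → -e1, X_5=(1, 0, 1)
t=5: X=(1, 0, 1), d=3 → -e2, X_6=(1, -1, 1)
t=6: X=(1, -1, 1), d=5 → -e3, X_7=(1, -1, 0)
t=7: X=(1, -1, 0), d=0 → +e1, X_8=(2, -1, 0)
t=8: X=(2, -1, 0), d=1 → -e1, X_9=(1, -1, 0)
t=9: X=(1, -1, 0), d=1 → -e1, X_10=(0, -1, 0)
t=10: X=(0, -1, 0), d=2 → +e2, X_11=(0, 0, 0)
t=11: X=(0, 0, 0), d=3 → -e2, X_12=(0, -1, 0)
t=12: X=(0, -1, 0), d=0 → +e1, X_13=(1, -1, 0)
t=13: X=(1, -1, 0), d=2 → +e2, X_14=(1, 0, 0)
t=14: X=(1, 0, 0), d=5 → -e3, X_15=(1, 0, -1)

5


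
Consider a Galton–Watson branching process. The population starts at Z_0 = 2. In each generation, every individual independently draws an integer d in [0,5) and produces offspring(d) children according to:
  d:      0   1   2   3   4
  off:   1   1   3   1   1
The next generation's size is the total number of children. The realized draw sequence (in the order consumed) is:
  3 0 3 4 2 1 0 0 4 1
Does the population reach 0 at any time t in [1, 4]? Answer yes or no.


gen 0: Z_0=2, draws=[3, 0], offspring=[1, 1], Z_1=2
gen 1: Z_1=2, draws=[3, 4], offspring=[1, 1], Z_2=2
gen 2: Z_2=2, draws=[2, 1], offspring=[3, 1], Z_3=4
gen 3: Z_3=4, draws=[0, 0, 4, 1], offspring=[1, 1, 1, 1], Z_4=4

no


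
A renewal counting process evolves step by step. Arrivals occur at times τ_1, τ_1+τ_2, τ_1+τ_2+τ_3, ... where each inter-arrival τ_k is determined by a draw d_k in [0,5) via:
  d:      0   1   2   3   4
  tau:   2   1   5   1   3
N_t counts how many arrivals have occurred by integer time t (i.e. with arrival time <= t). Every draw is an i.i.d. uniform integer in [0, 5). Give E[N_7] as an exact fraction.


Inter-arrival values over d=0..4: [2, 1, 5, 1, 3]
Each d has probability 1/5, so the pmf of τ is: f(1) = 2/5, f(2) = 1/5, f(3) = 1/5, f(5) = 1/5
Renewal equation for m(n) = E[N_n]: condition on τ_1 = k (if k <= n, one arrival plus a fresh copy on the remaining n−k steps): m(n) = F(n) + Σ_{k<=n} f(k)·m(n−k), where F(n) = P(τ <= n) and m(0) = 0
m(1) = F(1) = 2/5
m(2) = F(2) + f(1)·m(1) = 3/5 + 2/5·2/5 = 19/25
m(3) = F(3) + f(1)·m(2) + f(2)·m(1) = 4/5 + 2/5·19/25 + 1/5·2/5 = 148/125
m(4) = F(4) + f(1)·m(3) + f(2)·m(2) + f(3)·m(1) = 4/5 + 2/5·148/125 + 1/5·19/25 + 1/5·2/5 = 941/625
m(5) = F(5) + f(1)·m(4) + f(2)·m(3) + f(3)·m(2) = 1 + 2/5·941/625 + 1/5·148/125 + 1/5·19/25 = 6222/3125
m(6) = F(6) + f(1)·m(5) + f(2)·m(4) + f(3)·m(3) + f(5)·m(1) = 1 + 2/5·6222/3125 + 1/5·941/625 + 1/5·148/125 + 1/5·2/5 = 37724/15625
m(7) = F(7) + f(1)·m(6) + f(2)·m(5) + f(3)·m(4) + f(5)·m(2) = 1 + 2/5·37724/15625 + 1/5·6222/3125 + 1/5·941/625 + 1/5·19/25 = 220083/78125
E[N_7] = m(7) = 220083/78125

220083/78125


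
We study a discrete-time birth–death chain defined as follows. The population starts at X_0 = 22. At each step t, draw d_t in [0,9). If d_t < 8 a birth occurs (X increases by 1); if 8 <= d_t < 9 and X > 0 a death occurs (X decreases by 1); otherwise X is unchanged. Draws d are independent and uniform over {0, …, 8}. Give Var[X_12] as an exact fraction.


128/27

X can drop by at most 1 per step and X_0 = 22 > T = 12, so X_t >= 22 − t >= 10 > 0 for every t <= 12: the floor at 0 (the 'and X > 0' condition) never binds. Hence X_12 = X_0 + Σ_{t<12} Y_t with i.i.d. increments Y_t = y(d_t) ∈ {+1, −1, 0}.
Outcome values over d=0..8: [1, 1, 1, 1, 1, 1, 1, 1, -1]
Σy = 7, Σy² = 9, M = 9
μ = 7/9 = 7/9,  σ² = 9/9 − (7/9)² = 32/81
Independent increments: Var[X_12] = 12·σ² = 12·(32/81) = 128/27


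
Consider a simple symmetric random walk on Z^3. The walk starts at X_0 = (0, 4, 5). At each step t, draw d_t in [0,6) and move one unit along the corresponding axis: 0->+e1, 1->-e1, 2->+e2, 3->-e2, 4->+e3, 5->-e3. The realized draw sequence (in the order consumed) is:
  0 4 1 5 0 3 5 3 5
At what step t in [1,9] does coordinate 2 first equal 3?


6

t=0: X=(0, 4, 5), d=0 → +e1, X_1=(1, 4, 5)
t=1: X=(1, 4, 5), d=4 → +e3, X_2=(1, 4, 6)
t=2: X=(1, 4, 6), d=1 → -e1, X_3=(0, 4, 6)
t=3: X=(0, 4, 6), d=5 → -e3, X_4=(0, 4, 5)
t=4: X=(0, 4, 5), d=0 → +e1, X_5=(1, 4, 5)
t=5: X=(1, 4, 5), d=3 → -e2, X_6=(1, 3, 5)
t=6: X=(1, 3, 5), d=5 → -e3, X_7=(1, 3, 4)
t=7: X=(1, 3, 4), d=3 → -e2, X_8=(1, 2, 4)
t=8: X=(1, 2, 4), d=5 → -e3, X_9=(1, 2, 3)


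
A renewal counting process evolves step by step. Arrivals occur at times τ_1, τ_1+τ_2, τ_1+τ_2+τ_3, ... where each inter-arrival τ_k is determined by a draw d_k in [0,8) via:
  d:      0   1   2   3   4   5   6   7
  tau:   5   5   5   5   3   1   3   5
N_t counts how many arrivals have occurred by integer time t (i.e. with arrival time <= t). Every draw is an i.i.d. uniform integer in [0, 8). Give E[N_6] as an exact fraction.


344137/262144

Inter-arrival values over d=0..7: [5, 5, 5, 5, 3, 1, 3, 5]
Each d has probability 1/8, so the pmf of τ is: f(1) = 1/8, f(3) = 1/4, f(5) = 5/8
Renewal equation for m(n) = E[N_n]: condition on τ_1 = k (if k <= n, one arrival plus a fresh copy on the remaining n−k steps): m(n) = F(n) + Σ_{k<=n} f(k)·m(n−k), where F(n) = P(τ <= n) and m(0) = 0
m(1) = F(1) = 1/8
m(2) = F(2) + f(1)·m(1) = 1/8 + 1/8·1/8 = 9/64
m(3) = F(3) + f(1)·m(2) = 3/8 + 1/8·9/64 = 201/512
m(4) = F(4) + f(1)·m(3) + f(3)·m(1) = 3/8 + 1/8·201/512 + 1/4·1/8 = 1865/4096
m(5) = F(5) + f(1)·m(4) + f(3)·m(2) = 1 + 1/8·1865/4096 + 1/4·9/64 = 35785/32768
m(6) = F(6) + f(1)·m(5) + f(3)·m(3) + f(5)·m(1) = 1 + 1/8·35785/32768 + 1/4·201/512 + 5/8·1/8 = 344137/262144
E[N_6] = m(6) = 344137/262144


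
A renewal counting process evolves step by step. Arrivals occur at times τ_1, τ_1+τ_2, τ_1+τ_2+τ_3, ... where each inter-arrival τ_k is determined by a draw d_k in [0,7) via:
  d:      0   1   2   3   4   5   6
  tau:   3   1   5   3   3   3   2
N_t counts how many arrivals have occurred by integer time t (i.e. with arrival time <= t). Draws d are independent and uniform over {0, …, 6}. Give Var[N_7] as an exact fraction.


392540668694/678223072849

Inter-arrival values over d=0..6: [3, 1, 5, 3, 3, 3, 2]
Each d has probability 1/7, so the pmf of τ is: f(1) = 1/7, f(2) = 1/7, f(3) = 4/7, f(5) = 1/7
Let p_n(j) = P(N_n = j), with p_0 = [1]. Condition on τ_1: p_n(0) = P(τ > n), and for j >= 1, p_n(j) = Σ_{k<=n} f(k)·p_{n−k}(j−1)
p_1 = [6/7, 1/7]  (j = 0..1)
p_2 = [5/7, 13/49, 1/49]  (j = 0..2)
p_3 = [1/7, 39/49, 20/343, 1/343]  (j = 0..3)
p_4 = [1/7, 30/49, 80/343, 27/2401, 1/2401]  (j = 0..4)
p_5 = [0, 29/49, 121/343, 128/2401, 34/16807, 1/16807]  (j = 0..5)
p_6 = [0, 11/49, 222/343, 281/2401, 183/16807, 41/117649, 1/117649]  (j = 0..6)
p_7 = [0, 9/49, 173/343, 670/2401, 517/16807, 5/2401, 48/823543, 1/823543]  (j = 0..7)
E[N_7] = Σ j·p_7(j) = 1781641/823543;  E[N_7²] = Σ j²·p_7(j) = 4331025/823543
Var[N_7] = 4331025/823543 − (1781641/823543)² = 392540668694/678223072849


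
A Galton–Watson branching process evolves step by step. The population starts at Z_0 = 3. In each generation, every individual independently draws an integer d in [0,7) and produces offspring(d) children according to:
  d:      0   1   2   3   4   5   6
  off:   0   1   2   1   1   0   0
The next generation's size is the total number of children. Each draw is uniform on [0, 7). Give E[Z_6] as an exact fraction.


Outcome values over d=0..6: [0, 1, 2, 1, 1, 0, 0]
Σy = 5, Σy² = 7, M = 7
μ = 5/7 = 5/7,  σ² = 7/7 − (5/7)² = 24/49
E[Z_0] = 3
E[Z_1] = 5/7·E[Z_0] = 15/7
E[Z_2] = 5/7·E[Z_1] = 75/49
E[Z_3] = 5/7·E[Z_2] = 375/343
E[Z_4] = 5/7·E[Z_3] = 1875/2401
E[Z_5] = 5/7·E[Z_4] = 9375/16807
E[Z_6] = 5/7·E[Z_5] = 46875/117649

46875/117649


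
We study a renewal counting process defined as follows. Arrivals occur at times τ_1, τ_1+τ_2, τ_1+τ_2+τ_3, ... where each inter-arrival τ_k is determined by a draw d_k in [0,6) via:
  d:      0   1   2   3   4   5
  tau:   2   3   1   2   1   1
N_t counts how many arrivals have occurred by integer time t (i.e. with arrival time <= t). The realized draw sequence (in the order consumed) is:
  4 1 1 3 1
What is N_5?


draw d_1=4: τ_1=1, arrival time A_1=1
draw d_2=1: τ_2=3, arrival time A_2=4
draw d_3=1: τ_3=3, arrival time A_3=7
draw d_4=3: τ_4=2, arrival time A_4=9
draw d_5=1: τ_5=3, arrival time A_5=12
N_t over t=0..5: 0:0 1:1 2:1 3:1 4:2 5:2

2


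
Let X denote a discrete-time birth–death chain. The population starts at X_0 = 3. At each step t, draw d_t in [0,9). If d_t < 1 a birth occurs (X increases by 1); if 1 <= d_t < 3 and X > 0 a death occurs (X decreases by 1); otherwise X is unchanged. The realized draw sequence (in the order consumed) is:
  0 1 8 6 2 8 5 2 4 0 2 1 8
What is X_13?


t=0: X=3, d=0 → birth, X_1=4
t=1: X=4, d=1 → death, X_2=3
t=2: X=3, d=8 → hold, X_3=3
t=3: X=3, d=6 → hold, X_4=3
t=4: X=3, d=2 → death, X_5=2
t=5: X=2, d=8 → hold, X_6=2
t=6: X=2, d=5 → hold, X_7=2
t=7: X=2, d=2 → death, X_8=1
t=8: X=1, d=4 → hold, X_9=1
t=9: X=1, d=0 → birth, X_10=2
t=10: X=2, d=2 → death, X_11=1
t=11: X=1, d=1 → death, X_12=0
t=12: X=0, d=8 → hold, X_13=0

0


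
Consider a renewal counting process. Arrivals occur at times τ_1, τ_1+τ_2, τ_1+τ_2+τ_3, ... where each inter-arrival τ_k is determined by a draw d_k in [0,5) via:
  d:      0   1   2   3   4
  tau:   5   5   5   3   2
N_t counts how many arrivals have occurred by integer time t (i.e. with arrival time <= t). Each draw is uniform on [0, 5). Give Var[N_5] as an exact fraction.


66/625

Inter-arrival values over d=0..4: [5, 5, 5, 3, 2]
Each d has probability 1/5, so the pmf of τ is: f(2) = 1/5, f(3) = 1/5, f(5) = 3/5
Let p_n(j) = P(N_n = j), with p_0 = [1]. Condition on τ_1: p_n(0) = P(τ > n), and for j >= 1, p_n(j) = Σ_{k<=n} f(k)·p_{n−k}(j−1)
p_1 = [1]  (j = 0)
p_2 = [4/5, 1/5]  (j = 0..1)
p_3 = [3/5, 2/5]  (j = 0..1)
p_4 = [3/5, 9/25, 1/25]  (j = 0..2)
p_5 = [0, 22/25, 3/25]  (j = 0..2)
E[N_5] = Σ j·p_5(j) = 28/25;  E[N_5²] = Σ j²·p_5(j) = 34/25
Var[N_5] = 34/25 − (28/25)² = 66/625


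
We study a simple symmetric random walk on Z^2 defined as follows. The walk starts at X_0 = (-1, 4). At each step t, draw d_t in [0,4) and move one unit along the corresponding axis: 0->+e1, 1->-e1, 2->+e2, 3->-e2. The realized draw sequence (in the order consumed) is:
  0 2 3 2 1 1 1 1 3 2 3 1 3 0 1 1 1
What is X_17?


t=0: X=(-1, 4), d=0 → +e1, X_1=(0, 4)
t=1: X=(0, 4), d=2 → +e2, X_2=(0, 5)
t=2: X=(0, 5), d=3 → -e2, X_3=(0, 4)
t=3: X=(0, 4), d=2 → +e2, X_4=(0, 5)
t=4: X=(0, 5), d=1 → -e1, X_5=(-1, 5)
t=5: X=(-1, 5), d=1 → -e1, X_6=(-2, 5)
t=6: X=(-2, 5), d=1 → -e1, X_7=(-3, 5)
t=7: X=(-3, 5), d=1 → -e1, X_8=(-4, 5)
t=8: X=(-4, 5), d=3 → -e2, X_9=(-4, 4)
t=9: X=(-4, 4), d=2 → +e2, X_10=(-4, 5)
t=10: X=(-4, 5), d=3 → -e2, X_11=(-4, 4)
t=11: X=(-4, 4), d=1 → -e1, X_12=(-5, 4)
t=12: X=(-5, 4), d=3 → -e2, X_13=(-5, 3)
t=13: X=(-5, 3), d=0 → +e1, X_14=(-4, 3)
t=14: X=(-4, 3), d=1 → -e1, X_15=(-5, 3)
t=15: X=(-5, 3), d=1 → -e1, X_16=(-6, 3)
t=16: X=(-6, 3), d=1 → -e1, X_17=(-7, 3)

(-7, 3)


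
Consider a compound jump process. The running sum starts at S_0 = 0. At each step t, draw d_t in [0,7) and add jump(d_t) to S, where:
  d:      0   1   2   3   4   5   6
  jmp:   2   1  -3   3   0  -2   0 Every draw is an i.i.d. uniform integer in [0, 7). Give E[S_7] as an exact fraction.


1

Outcome values over d=0..6: [2, 1, -3, 3, 0, -2, 0]
Σy = 1, Σy² = 27, M = 7
μ = 1/7 = 1/7,  σ² = 27/7 − (1/7)² = 188/49
E[S_7] = 0 + 7·(1/7) = 1


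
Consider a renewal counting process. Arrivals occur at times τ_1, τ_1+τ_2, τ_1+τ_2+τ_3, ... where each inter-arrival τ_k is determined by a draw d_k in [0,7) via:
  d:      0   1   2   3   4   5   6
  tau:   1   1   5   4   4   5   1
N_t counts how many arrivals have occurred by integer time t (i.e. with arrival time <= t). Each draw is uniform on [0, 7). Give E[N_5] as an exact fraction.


26143/16807

Inter-arrival values over d=0..6: [1, 1, 5, 4, 4, 5, 1]
Each d has probability 1/7, so the pmf of τ is: f(1) = 3/7, f(4) = 2/7, f(5) = 2/7
Renewal equation for m(n) = E[N_n]: condition on τ_1 = k (if k <= n, one arrival plus a fresh copy on the remaining n−k steps): m(n) = F(n) + Σ_{k<=n} f(k)·m(n−k), where F(n) = P(τ <= n) and m(0) = 0
m(1) = F(1) = 3/7
m(2) = F(2) + f(1)·m(1) = 3/7 + 3/7·3/7 = 30/49
m(3) = F(3) + f(1)·m(2) = 3/7 + 3/7·30/49 = 237/343
m(4) = F(4) + f(1)·m(3) = 5/7 + 3/7·237/343 = 2426/2401
m(5) = F(5) + f(1)·m(4) + f(4)·m(1) = 1 + 3/7·2426/2401 + 2/7·3/7 = 26143/16807
E[N_5] = m(5) = 26143/16807
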